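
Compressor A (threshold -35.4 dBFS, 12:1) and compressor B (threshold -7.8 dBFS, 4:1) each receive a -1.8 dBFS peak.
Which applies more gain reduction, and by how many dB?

A, by 26.3 dB

A: 33.6 dB over, compressed to 2.8 dB over, so 30.8 dB of GR.
B: 6 dB over, compressed to 1.5 dB over, so 4.5 dB of GR.
A reduces 26.3 dB more.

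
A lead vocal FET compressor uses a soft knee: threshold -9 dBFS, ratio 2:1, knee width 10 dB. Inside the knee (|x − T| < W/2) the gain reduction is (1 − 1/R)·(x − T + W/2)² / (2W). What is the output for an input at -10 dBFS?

x − T + W/2 = -10 − (-9) + 5 = 4.
GR = (1 − 1/2) × 4² / 20 = 0.5 × 16 / 20 = 0.4 dB.
Output = -10 − 0.4 = -10.4 dBFS.

-10.4 dBFS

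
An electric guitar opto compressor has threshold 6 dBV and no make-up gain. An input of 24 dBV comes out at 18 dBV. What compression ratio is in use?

1.5:1

Input overshoot = 24 − 6 = 18 dB; output overshoot = 18 − 6 = 12 dB.
Ratio = 18 / 12 = 1.5.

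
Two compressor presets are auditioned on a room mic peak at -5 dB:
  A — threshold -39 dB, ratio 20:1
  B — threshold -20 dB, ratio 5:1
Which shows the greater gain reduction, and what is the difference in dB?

A: overshoot 34 dB → output overshoot 1.7 dB → GR 32.3 dB.
B: overshoot 15 dB → output overshoot 3 dB → GR 12 dB.
Difference: 20.3 dB in favour of A.

A, by 20.3 dB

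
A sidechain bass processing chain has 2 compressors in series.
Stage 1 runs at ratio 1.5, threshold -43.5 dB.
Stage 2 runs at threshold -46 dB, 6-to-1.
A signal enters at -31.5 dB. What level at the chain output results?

-44.25 dB

Stage 1: 12 dB above -43.5 dB, reduced 1.5:1 to 8 dB above → -35.5 dB.
Stage 2: 10.5 dB above -46 dB, reduced 6:1 to 1.75 dB above → -44.25 dB.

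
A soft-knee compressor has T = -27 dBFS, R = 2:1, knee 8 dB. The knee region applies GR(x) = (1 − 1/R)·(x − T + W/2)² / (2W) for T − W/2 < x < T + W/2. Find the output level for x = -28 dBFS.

-28.28125 dBFS

x − T + W/2 = -28 − (-27) + 4 = 3.
GR = (1 − 1/2) × 3² / 16 = 0.5 × 9 / 16 = 0.28125 dB.
Output = -28 − 0.28125 = -28.28125 dBFS.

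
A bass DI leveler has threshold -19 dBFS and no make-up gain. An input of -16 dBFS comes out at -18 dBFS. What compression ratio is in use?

Input overshoot = -16 − (-19) = 3 dB; output overshoot = -18 − (-19) = 1 dB.
Ratio = 3 / 1 = 3.

3:1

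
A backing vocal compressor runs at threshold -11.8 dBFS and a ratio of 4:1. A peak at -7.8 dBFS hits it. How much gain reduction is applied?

Overshoot = -7.8 − (-11.8) = 4 dB.
After 4:1 compression the overshoot becomes 4/4 = 1 dB.
So the signal is attenuated by 4 − 1 = 3 dB.

3 dB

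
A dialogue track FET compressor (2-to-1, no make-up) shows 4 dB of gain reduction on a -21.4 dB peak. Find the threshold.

-29.4 dB

Let T be the threshold. Output overshoot = (input overshoot)/R, so -25.4 − T = (-21.4 − T)/2.
2·(-25.4 − T) = -21.4 − T → 1·T = -50.8 − (-21.4) = -29.4.
T = -29.4/1 = -29.4 dB.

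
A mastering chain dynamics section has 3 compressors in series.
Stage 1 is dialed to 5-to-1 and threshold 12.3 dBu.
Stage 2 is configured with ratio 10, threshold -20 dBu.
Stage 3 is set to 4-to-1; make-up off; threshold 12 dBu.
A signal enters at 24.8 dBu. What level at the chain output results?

Stage 1: 12.5 dB above 12.3 dBu, reduced 5:1 to 2.5 dB above → 14.8 dBu.
Stage 2: 14.8 dBu is 34.8 dB over -20 dBu; at 10:1 that becomes 3.48 dB over, giving -16.52 dBu.
Stage 3: -16.52 dBu is at or below the 12 dBu threshold — no compression; output -16.52 dBu.

-16.52 dBu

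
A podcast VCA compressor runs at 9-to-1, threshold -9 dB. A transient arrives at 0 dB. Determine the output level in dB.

The input is 9 dB above the -9 dB threshold.
At 9:1 the overshoot is divided by 9, leaving 1 dB above threshold.
That puts the output at -8 dB.

-8 dB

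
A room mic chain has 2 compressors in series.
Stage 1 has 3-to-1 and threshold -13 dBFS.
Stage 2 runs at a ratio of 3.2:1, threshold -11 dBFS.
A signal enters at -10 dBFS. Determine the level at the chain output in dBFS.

-12 dBFS

Stage 1: overshoot 3 dB → 3/3 = 1 dB → -12 dBFS.
Stage 2: below threshold (-12 ≤ -11); passes unchanged; output -12 dBFS.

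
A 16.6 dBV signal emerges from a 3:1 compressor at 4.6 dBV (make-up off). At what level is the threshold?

Let T be the threshold. Output overshoot = (input overshoot)/R, so 4.6 − T = (16.6 − T)/3.
3·(4.6 − T) = 16.6 − T → 2·T = 13.8 − 16.6 = -2.8.
T = -2.8/2 = -1.4 dBV.

-1.4 dBV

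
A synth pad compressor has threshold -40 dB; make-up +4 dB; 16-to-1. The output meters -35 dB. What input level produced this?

-24 dB

Stripping the +4 dB make-up gives -39 dB at the gain stage.
The compressed level sits -39 − (-40) = 1 dB over threshold.
Input overshoot = R × output overshoot = 16 dB → input = -40 + 16 = -24 dB.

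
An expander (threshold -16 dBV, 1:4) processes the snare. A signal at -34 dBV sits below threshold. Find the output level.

Undershoot = (-16) − (-34) = 18 dB.
At 1:4, that expands to 72 dB under threshold.
Output = -16 − 72 = -88 dBV.

-88 dBV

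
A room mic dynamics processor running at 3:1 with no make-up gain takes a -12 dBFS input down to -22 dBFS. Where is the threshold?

-27 dBFS

Input is 15 dB above T (since output overshoot × R = input overshoot: (-22 − T)·3 = -12 − T gives T = -27 dBFS).
Check: -27 + (-12 − (-27))/3 = -27 + 5 = -22 dBFS. ✓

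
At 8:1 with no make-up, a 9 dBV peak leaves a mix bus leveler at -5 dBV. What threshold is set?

-7 dBV

Input is 16 dB above T (since output overshoot × R = input overshoot: (-5 − T)·8 = 9 − T gives T = -7 dBV).
Check: -7 + (9 − (-7))/8 = -7 + 2 = -5 dBV. ✓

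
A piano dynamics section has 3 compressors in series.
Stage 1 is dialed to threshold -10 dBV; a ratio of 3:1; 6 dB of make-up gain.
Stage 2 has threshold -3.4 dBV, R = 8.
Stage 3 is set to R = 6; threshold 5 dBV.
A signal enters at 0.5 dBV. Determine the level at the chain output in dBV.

Stage 1: overshoot 10.5 dB → 10.5/3 = 3.5 dB → -6.5 dBV; +6 dB make-up → -0.5 dBV.
Stage 2: 2.9 dB above -3.4 dBV, reduced 8:1 to 0.3625 dB above → -3.0375 dBV.
Stage 3: -3.0375 dBV is at or below the 5 dBV threshold — no compression; output -3.0375 dBV.

-3.0375 dBV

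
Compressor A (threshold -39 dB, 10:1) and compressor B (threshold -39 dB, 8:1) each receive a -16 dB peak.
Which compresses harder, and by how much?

A: GR = 23 − 23/10 = 20.7 dB.
B: GR = 23 − 23/8 = 20.125 dB.
Difference: 0.575 dB in favour of A.

A, by 0.575 dB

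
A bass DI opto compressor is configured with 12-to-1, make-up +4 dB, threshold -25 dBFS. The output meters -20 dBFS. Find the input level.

-13 dBFS

Before make-up, the level was -20 − 4 = -24 dBFS.
The compressed level sits -24 − (-25) = 1 dB over threshold.
Input overshoot = R × output overshoot = 12 dB → input = -25 + 12 = -13 dBFS.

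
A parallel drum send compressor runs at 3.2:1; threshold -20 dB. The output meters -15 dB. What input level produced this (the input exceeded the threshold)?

The compressed level sits -15 − (-20) = 5 dB over threshold.
Before 3.2:1 compression the overshoot was 5 × 3.2 = 16 dB, so input = -20 + 16 = -4 dB.

-4 dB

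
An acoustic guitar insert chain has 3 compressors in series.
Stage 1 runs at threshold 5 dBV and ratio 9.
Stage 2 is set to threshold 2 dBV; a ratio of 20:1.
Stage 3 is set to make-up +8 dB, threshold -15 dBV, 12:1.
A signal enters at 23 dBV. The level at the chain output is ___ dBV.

-5.5625 dBV

Stage 1: overshoot 18 dB → 18/9 = 2 dB → 7 dBV.
Stage 2: 5 dB above 2 dBV, reduced 20:1 to 0.25 dB above → 2.25 dBV.
Stage 3: overshoot 17.25 dB → 17.25/12 = 1.4375 dB → -13.5625 dBV; +8 dB make-up → -5.5625 dBV.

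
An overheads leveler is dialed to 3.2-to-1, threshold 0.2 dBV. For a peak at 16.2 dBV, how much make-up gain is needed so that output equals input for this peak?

The peak compresses to 0.2 + 16/3.2 = 5.2 dBV.
To reach 16.2 dBV requires 16.2 − 5.2 = 11 dB of make-up.

11 dB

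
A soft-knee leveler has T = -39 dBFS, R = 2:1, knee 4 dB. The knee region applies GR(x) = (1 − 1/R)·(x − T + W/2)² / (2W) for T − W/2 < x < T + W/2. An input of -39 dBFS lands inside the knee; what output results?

-39.25 dBFS

x − T + W/2 = -39 − (-39) + 2 = 2.
GR = (1 − 1/2) × 2² / 8 = 0.5 × 4 / 8 = 0.25 dB.
Output = -39 − 0.25 = -39.25 dBFS.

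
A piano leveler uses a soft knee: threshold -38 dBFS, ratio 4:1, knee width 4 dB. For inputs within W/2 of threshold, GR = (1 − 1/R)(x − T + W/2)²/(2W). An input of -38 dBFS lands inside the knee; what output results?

-38.375 dBFS

x − T + W/2 = -38 − (-38) + 2 = 2.
GR = (1 − 1/4) × 2² / 8 = 0.75 × 4 / 8 = 0.375 dB.
Output = -38 − 0.375 = -38.375 dBFS.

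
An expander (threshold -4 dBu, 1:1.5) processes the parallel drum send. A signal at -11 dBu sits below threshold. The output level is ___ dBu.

The input is 7 dB below the -4 dBu threshold.
A 1:1.5 expander multiplies undershoot by 1.5: 7 × 1.5 = 10.5 dB below threshold.
Output = -4 − 10.5 = -14.5 dBu.

-14.5 dBu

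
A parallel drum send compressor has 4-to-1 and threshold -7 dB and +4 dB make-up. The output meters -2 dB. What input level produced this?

-3 dB

Before make-up, the level was -2 − 4 = -6 dB.
The compressed level sits -6 − (-7) = 1 dB over threshold.
Undo the ratio: input overshoot = 1 × 4 = 4 dB, giving input = -3 dB.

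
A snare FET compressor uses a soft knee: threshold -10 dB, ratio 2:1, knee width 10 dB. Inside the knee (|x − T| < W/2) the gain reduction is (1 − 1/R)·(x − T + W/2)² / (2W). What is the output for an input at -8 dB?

-9.225 dB

x − T + W/2 = -8 − (-10) + 5 = 7.
GR = (1 − 1/2) × 7² / 20 = 0.5 × 49 / 20 = 1.225 dB.
Output = -8 − 1.225 = -9.225 dB.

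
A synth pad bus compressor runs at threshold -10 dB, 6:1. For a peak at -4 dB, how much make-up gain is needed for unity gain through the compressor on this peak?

5 dB

Without make-up, output = threshold + overshoot/6 = -10 + 1 = -9 dB.
Gap to target: 5 dB.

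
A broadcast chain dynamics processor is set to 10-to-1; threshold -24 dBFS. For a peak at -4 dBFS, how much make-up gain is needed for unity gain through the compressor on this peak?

The peak compresses to -24 + 20/10 = -22 dBFS.
To reach -4 dBFS requires -4 − (-22) = 18 dB of make-up.

18 dB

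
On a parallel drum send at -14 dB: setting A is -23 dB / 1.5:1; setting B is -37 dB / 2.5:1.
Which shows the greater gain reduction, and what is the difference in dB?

A: GR = 9 − 9/1.5 = 3 dB.
B: GR = 23 − 23/2.5 = 13.8 dB.
Difference: 10.8 dB in favour of B.

B, by 10.8 dB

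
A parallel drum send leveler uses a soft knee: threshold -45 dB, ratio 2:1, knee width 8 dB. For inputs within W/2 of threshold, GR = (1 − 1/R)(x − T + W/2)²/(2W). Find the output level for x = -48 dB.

x − T + W/2 = -48 − (-45) + 4 = 1.
GR = (1 − 1/2) × 1² / 16 = 0.5 × 1 / 16 = 0.03125 dB.
Output = -48 − 0.03125 = -48.03125 dB.

-48.03125 dB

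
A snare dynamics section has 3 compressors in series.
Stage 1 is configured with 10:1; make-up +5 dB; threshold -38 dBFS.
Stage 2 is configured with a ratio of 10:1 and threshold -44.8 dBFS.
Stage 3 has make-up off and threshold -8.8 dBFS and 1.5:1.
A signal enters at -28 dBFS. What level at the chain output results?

Stage 1: 10 dB above -38 dBFS, reduced 10:1 to 1 dB above → -37 dBFS; +5 dB make-up → -32 dBFS.
Stage 2: -32 dBFS is 12.8 dB over -44.8 dBFS; at 10:1 that becomes 1.28 dB over, giving -43.52 dBFS.
Stage 3: below threshold (-43.52 ≤ -8.8); passes unchanged; output -43.52 dBFS.

-43.52 dBFS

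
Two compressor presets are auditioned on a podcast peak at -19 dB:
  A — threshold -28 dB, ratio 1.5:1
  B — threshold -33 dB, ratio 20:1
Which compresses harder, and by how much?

B, by 10.3 dB

A: 9 dB over, compressed to 6 dB over, so 3 dB of GR.
B: 14 dB over, compressed to 0.7 dB over, so 13.3 dB of GR.
Difference: 10.3 dB in favour of B.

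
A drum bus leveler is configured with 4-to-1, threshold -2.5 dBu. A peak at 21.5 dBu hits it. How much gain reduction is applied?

18 dB

21.5 dBu exceeds the threshold by 24 dB.
A 4:1 ratio leaves 6 dB of that excess.
So the signal is attenuated by 24 − 6 = 18 dB.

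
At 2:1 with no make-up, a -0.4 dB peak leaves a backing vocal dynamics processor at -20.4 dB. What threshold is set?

-40.4 dB

Gain reduction = -0.4 − (-20.4) = 20 dB; output overshoot = GR / (R − 1) = 20 / 1 = 20 dB.
Threshold = output − output overshoot = -20.4 − 20 = -40.4 dB.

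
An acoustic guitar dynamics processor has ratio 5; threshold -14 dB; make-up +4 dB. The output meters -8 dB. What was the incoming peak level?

Before make-up, the level was -8 − 4 = -12 dB.
That's 2 dB above the -14 dB threshold.
Undo the ratio: input overshoot = 2 × 5 = 10 dB, giving input = -4 dB.

-4 dB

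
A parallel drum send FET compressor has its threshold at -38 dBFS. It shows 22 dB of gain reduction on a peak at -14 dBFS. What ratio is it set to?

12:1

Input overshoot = -14 − (-38) = 24 dB.
Output overshoot = 24 − 22 = 2 dB.
Ratio = input overshoot / output overshoot = 24 / 2 = 12.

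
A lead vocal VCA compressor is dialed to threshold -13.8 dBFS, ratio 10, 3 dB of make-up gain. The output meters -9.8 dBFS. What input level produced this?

Before make-up, the level was -9.8 − 3 = -12.8 dBFS.
That's 1 dB above the -13.8 dBFS threshold.
Before 10:1 compression the overshoot was 1 × 10 = 10 dB, so input = -13.8 + 10 = -3.8 dBFS.

-3.8 dBFS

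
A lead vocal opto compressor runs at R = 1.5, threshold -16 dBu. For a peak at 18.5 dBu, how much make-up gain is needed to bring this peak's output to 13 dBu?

6 dB

The peak compresses to -16 + 34.5/1.5 = 7 dBu.
To reach 13 dBu requires 13 − 7 = 6 dB of make-up.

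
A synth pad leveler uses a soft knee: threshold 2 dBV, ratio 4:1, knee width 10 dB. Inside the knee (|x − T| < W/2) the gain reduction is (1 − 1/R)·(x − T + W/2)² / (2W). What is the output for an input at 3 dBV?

x − T + W/2 = 3 − 2 + 5 = 6.
GR = (1 − 1/4) × 6² / 20 = 0.75 × 36 / 20 = 1.35 dB.
Output = 3 − 1.35 = 1.65 dBV.

1.65 dBV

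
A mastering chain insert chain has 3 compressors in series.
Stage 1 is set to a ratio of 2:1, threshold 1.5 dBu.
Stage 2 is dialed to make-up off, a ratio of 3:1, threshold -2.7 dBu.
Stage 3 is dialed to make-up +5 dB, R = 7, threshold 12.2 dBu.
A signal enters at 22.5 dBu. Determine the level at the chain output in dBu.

Stage 1: overshoot 21 dB → 21/2 = 10.5 dB → 12 dBu.
Stage 2: overshoot 14.7 dB → 14.7/3 = 4.9 dB → 2.2 dBu.
Stage 3: 2.2 dBu is at or below the 12.2 dBu threshold — no compression; make-up brings it to 7.2 dBu.

7.2 dBu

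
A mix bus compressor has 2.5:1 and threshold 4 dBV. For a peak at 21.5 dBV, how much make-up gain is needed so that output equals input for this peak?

Without make-up, output = threshold + overshoot/2.5 = 4 + 7 = 11 dBV.
Gap to target: 10.5 dB.

10.5 dB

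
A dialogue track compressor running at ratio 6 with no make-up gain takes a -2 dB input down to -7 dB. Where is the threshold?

Gain reduction = -2 − (-7) = 5 dB; output overshoot = GR / (R − 1) = 5 / 5 = 1 dB.
Threshold = output − output overshoot = -7 − 1 = -8 dB.

-8 dB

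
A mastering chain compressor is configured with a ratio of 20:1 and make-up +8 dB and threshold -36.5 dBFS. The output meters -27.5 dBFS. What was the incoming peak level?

-16.5 dBFS

Before make-up, the level was -27.5 − 8 = -35.5 dBFS.
That's 1 dB above the -36.5 dBFS threshold.
Before 20:1 compression the overshoot was 1 × 20 = 20 dB, so input = -36.5 + 20 = -16.5 dBFS.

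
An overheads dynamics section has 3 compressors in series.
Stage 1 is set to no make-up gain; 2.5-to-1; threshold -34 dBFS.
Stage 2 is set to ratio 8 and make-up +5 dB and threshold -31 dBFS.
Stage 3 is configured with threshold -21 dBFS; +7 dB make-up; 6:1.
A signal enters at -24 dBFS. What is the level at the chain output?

Stage 1: -24 dBFS is 10 dB over -34 dBFS; at 2.5:1 that becomes 4 dB over, giving -30 dBFS.
Stage 2: overshoot 1 dB → 1/8 = 0.125 dB → -30.875 dBFS; +5 dB make-up → -25.875 dBFS.
Stage 3: -25.875 dBFS ≤ -21 dBFS, so stage 3 doesn't engage; make-up brings it to -18.875 dBFS.

-18.875 dBFS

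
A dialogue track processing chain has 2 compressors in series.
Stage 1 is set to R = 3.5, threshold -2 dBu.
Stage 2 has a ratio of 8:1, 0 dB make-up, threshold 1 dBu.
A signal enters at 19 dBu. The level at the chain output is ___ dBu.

1.375 dBu

Stage 1: 21 dB above -2 dBu, reduced 3.5:1 to 6 dB above → 4 dBu.
Stage 2: 3 dB above 1 dBu, reduced 8:1 to 0.375 dB above → 1.375 dBu.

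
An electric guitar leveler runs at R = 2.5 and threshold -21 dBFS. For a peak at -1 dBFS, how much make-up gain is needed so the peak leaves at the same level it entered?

The peak compresses to -21 + 20/2.5 = -13 dBFS.
To reach -1 dBFS requires -1 − (-13) = 12 dB of make-up.

12 dB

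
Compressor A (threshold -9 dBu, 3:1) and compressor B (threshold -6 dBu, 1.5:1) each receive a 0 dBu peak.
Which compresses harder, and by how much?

A: 9 dB over, compressed to 3 dB over, so 6 dB of GR.
B: 6 dB over, compressed to 4 dB over, so 2 dB of GR.
A reduces 4 dB more.

A, by 4 dB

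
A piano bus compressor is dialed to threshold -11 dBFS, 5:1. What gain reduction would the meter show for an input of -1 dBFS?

Overshoot = -1 − (-11) = 10 dB.
After 5:1 compression the overshoot becomes 10/5 = 2 dB.
GR = overshoot in − overshoot out = 10 − 2 = 8 dB.

8 dB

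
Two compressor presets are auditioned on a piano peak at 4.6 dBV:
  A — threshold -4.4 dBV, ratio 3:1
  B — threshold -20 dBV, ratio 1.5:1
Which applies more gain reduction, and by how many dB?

A: 9 dB over, compressed to 3 dB over, so 6 dB of GR.
B: 24.6 dB over, compressed to 16.4 dB over, so 8.2 dB of GR.
B reduces 2.2 dB more.

B, by 2.2 dB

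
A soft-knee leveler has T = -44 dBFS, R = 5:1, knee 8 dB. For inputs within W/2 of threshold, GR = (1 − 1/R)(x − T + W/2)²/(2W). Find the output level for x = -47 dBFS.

-47.05 dBFS

x − T + W/2 = -47 − (-44) + 4 = 1.
GR = (1 − 1/5) × 1² / 16 = 0.8 × 1 / 16 = 0.05 dB.
Output = -47 − 0.05 = -47.05 dBFS.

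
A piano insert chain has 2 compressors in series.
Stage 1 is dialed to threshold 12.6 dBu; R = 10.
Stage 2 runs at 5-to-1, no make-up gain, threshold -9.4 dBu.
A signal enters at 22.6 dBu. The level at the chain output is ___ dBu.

-4.8 dBu

Stage 1: 22.6 dBu is 10 dB over 12.6 dBu; at 10:1 that becomes 1 dB over, giving 13.6 dBu.
Stage 2: 13.6 dBu is 23 dB over -9.4 dBu; at 5:1 that becomes 4.6 dB over, giving -4.8 dBu.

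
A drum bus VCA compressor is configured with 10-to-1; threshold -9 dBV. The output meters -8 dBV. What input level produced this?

Post-compression overshoot = -8 − (-9) = 1 dB.
Input overshoot = R × output overshoot = 10 dB → input = -9 + 10 = 1 dBV.

1 dBV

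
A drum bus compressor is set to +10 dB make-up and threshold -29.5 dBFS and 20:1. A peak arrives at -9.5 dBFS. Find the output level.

The input is 20 dB above the -29.5 dBFS threshold.
The 20 dB excess becomes 1 dB after 20:1 reduction.
That puts the output at -28.5 dBFS; make-up adds 10 dB, giving -18.5 dBFS.

-18.5 dBFS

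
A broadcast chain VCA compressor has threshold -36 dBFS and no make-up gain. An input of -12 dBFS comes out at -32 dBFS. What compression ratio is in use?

6:1

Input overshoot = -12 − (-36) = 24 dB; output overshoot = -32 − (-36) = 4 dB.
Ratio = 24 / 4 = 6.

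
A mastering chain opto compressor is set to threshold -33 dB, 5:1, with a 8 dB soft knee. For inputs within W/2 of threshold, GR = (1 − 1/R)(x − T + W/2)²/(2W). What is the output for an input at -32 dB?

x − T + W/2 = -32 − (-33) + 4 = 5.
GR = (1 − 1/5) × 5² / 16 = 0.8 × 25 / 16 = 1.25 dB.
Output = -32 − 1.25 = -33.25 dB.

-33.25 dB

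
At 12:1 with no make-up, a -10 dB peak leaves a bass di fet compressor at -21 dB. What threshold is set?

Let T be the threshold. Output overshoot = (input overshoot)/R, so -21 − T = (-10 − T)/12.
12·(-21 − T) = -10 − T → 11·T = -252 − (-10) = -242.
T = -242/11 = -22 dB.

-22 dB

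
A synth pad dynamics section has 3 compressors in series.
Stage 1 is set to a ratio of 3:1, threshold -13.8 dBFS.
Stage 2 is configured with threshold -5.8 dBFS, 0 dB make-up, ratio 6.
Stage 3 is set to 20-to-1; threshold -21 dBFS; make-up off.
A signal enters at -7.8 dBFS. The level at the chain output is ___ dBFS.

-20.54 dBFS

Stage 1: overshoot 6 dB → 6/3 = 2 dB → -11.8 dBFS.
Stage 2: below threshold (-11.8 ≤ -5.8); passes unchanged; output -11.8 dBFS.
Stage 3: -11.8 dBFS is 9.2 dB over -21 dBFS; at 20:1 that becomes 0.46 dB over, giving -20.54 dBFS.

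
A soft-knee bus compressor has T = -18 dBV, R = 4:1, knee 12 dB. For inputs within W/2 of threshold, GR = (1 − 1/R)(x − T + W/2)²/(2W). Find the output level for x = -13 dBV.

x − T + W/2 = -13 − (-18) + 6 = 11.
GR = (1 − 1/4) × 11² / 24 = 0.75 × 121 / 24 = 3.78125 dB.
Output = -13 − 3.78125 = -16.78125 dBV.

-16.78125 dBV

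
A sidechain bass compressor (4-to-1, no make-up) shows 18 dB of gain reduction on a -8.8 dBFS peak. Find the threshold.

Input is 24 dB above T (since output overshoot × R = input overshoot: (-26.8 − T)·4 = -8.8 − T gives T = -32.8 dBFS).
Check: -32.8 + (-8.8 − (-32.8))/4 = -32.8 + 6 = -26.8 dBFS. ✓

-32.8 dBFS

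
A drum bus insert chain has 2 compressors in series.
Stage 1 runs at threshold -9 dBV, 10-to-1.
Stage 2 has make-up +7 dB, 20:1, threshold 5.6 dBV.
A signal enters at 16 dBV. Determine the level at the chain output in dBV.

0.5 dBV

Stage 1: 25 dB above -9 dBV, reduced 10:1 to 2.5 dB above → -6.5 dBV.
Stage 2: -6.5 dBV is at or below the 5.6 dBV threshold — no compression; make-up brings it to 0.5 dBV.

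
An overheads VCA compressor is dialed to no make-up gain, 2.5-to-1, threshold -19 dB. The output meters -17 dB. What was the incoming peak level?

Post-compression overshoot = -17 − (-19) = 2 dB.
Input overshoot = R × output overshoot = 5 dB → input = -19 + 5 = -14 dB.

-14 dB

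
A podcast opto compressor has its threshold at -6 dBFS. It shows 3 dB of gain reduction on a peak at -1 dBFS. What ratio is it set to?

2.5:1

Input overshoot = -1 − (-6) = 5 dB.
Output overshoot = 5 − 3 = 2 dB.
Ratio = input overshoot / output overshoot = 5 / 2 = 2.5.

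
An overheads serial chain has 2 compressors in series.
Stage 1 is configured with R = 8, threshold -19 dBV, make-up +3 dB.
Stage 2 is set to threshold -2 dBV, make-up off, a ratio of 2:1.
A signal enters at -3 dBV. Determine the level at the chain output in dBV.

Stage 1: overshoot 16 dB → 16/8 = 2 dB → -17 dBV; +3 dB make-up → -14 dBV.
Stage 2: below threshold (-14 ≤ -2); passes unchanged; output -14 dBV.

-14 dBV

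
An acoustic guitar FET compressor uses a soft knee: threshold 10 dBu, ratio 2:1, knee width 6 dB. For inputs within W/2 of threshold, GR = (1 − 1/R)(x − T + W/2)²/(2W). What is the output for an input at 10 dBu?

x − T + W/2 = 10 − 10 + 3 = 3.
GR = (1 − 1/2) × 3² / 12 = 0.5 × 9 / 12 = 0.375 dB.
Output = 10 − 0.375 = 9.625 dBu.

9.625 dBu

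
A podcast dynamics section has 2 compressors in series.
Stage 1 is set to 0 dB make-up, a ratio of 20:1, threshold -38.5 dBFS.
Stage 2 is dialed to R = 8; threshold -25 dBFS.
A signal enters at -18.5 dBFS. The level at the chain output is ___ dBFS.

-37.5 dBFS

Stage 1: 20 dB above -38.5 dBFS, reduced 20:1 to 1 dB above → -37.5 dBFS.
Stage 2: -37.5 dBFS is at or below the -25 dBFS threshold — no compression; output -37.5 dBFS.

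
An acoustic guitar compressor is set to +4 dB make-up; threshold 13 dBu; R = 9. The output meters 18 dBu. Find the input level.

22 dBu

Before make-up, the level was 18 − 4 = 14 dBu.
That's 1 dB above the 13 dBu threshold.
Before 9:1 compression the overshoot was 1 × 9 = 9 dB, so input = 13 + 9 = 22 dBu.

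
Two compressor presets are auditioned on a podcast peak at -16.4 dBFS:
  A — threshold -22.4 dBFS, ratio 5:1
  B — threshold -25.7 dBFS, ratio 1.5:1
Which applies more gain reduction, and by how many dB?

A: GR = 6 − 6/5 = 4.8 dB.
B: GR = 9.3 − 9.3/1.5 = 3.1 dB.
Difference: 1.7 dB in favour of A.

A, by 1.7 dB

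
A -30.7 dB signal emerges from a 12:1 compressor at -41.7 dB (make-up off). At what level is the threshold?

Gain reduction = -30.7 − (-41.7) = 11 dB; output overshoot = GR / (R − 1) = 11 / 11 = 1 dB.
Threshold = output − output overshoot = -41.7 − 1 = -42.7 dB.

-42.7 dB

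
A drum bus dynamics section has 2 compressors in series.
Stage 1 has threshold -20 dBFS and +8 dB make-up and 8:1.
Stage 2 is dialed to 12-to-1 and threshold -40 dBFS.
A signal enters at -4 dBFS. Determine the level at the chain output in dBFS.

Stage 1: overshoot 16 dB → 16/8 = 2 dB → -18 dBFS; +8 dB make-up → -10 dBFS.
Stage 2: overshoot 30 dB → 30/12 = 2.5 dB → -37.5 dBFS.

-37.5 dBFS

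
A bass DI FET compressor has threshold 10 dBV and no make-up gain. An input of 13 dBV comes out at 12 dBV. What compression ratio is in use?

Input overshoot = 13 − 10 = 3 dB; output overshoot = 12 − 10 = 2 dB.
Ratio = 3 / 2 = 1.5.

1.5:1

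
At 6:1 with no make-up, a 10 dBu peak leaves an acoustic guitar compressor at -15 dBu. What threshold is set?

-20 dBu

Gain reduction = 10 − (-15) = 25 dB; output overshoot = GR / (R − 1) = 25 / 5 = 5 dB.
Threshold = output − output overshoot = -15 − 5 = -20 dBu.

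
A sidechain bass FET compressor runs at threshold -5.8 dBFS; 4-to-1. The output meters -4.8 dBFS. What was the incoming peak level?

-1.8 dBFS

That's 1 dB above the -5.8 dBFS threshold.
Input overshoot = R × output overshoot = 4 dB → input = -5.8 + 4 = -1.8 dBFS.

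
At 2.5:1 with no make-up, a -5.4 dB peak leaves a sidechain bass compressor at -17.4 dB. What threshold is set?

Let T be the threshold. Output overshoot = (input overshoot)/R, so -17.4 − T = (-5.4 − T)/2.5.
2.5·(-17.4 − T) = -5.4 − T → 1.5·T = -43.5 − (-5.4) = -38.1.
T = -38.1/1.5 = -25.4 dB.

-25.4 dB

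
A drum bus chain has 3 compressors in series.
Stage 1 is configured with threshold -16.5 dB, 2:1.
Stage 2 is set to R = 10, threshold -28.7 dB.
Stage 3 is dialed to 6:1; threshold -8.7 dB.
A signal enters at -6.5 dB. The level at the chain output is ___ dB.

Stage 1: 10 dB above -16.5 dB, reduced 2:1 to 5 dB above → -11.5 dB.
Stage 2: overshoot 17.2 dB → 17.2/10 = 1.72 dB → -26.98 dB.
Stage 3: -26.98 dB ≤ -8.7 dB, so stage 3 doesn't engage; output -26.98 dB.

-26.98 dB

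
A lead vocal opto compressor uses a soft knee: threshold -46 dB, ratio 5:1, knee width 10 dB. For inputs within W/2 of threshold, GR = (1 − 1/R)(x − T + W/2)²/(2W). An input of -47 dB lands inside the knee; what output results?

x − T + W/2 = -47 − (-46) + 5 = 4.
GR = (1 − 1/5) × 4² / 20 = 0.8 × 16 / 20 = 0.64 dB.
Output = -47 − 0.64 = -47.64 dB.

-47.64 dB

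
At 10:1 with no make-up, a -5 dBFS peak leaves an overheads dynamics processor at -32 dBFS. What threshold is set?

Input is 30 dB above T (since output overshoot × R = input overshoot: (-32 − T)·10 = -5 − T gives T = -35 dBFS).
Check: -35 + (-5 − (-35))/10 = -35 + 3 = -32 dBFS. ✓

-35 dBFS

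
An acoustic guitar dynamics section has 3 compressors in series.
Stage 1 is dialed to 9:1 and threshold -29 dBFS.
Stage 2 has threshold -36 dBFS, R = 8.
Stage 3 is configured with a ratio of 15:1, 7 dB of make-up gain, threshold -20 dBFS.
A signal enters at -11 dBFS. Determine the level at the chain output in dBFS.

-27.875 dBFS

Stage 1: overshoot 18 dB → 18/9 = 2 dB → -27 dBFS.
Stage 2: 9 dB above -36 dBFS, reduced 8:1 to 1.125 dB above → -34.875 dBFS.
Stage 3: below threshold (-34.875 ≤ -20); passes unchanged; make-up brings it to -27.875 dBFS.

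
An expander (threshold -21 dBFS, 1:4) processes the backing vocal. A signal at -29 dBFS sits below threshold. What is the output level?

-53 dBFS

Below threshold, a 1:4 expander applies gain = (4−1)×(T − x) of attenuation.
(4−1) × 8 = 24 dB, so output = -29 − 24 = -53 dBFS.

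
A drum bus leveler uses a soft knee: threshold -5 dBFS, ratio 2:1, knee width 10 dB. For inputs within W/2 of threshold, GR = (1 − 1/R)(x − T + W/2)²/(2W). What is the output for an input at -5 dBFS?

x − T + W/2 = -5 − (-5) + 5 = 5.
GR = (1 − 1/2) × 5² / 20 = 0.5 × 25 / 20 = 0.625 dB.
Output = -5 − 0.625 = -5.625 dBFS.

-5.625 dBFS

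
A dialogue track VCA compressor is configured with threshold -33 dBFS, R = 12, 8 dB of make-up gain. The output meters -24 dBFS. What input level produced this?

-21 dBFS

Before make-up, the level was -24 − 8 = -32 dBFS.
The compressed level sits -32 − (-33) = 1 dB over threshold.
Undo the ratio: input overshoot = 1 × 12 = 12 dB, giving input = -21 dBFS.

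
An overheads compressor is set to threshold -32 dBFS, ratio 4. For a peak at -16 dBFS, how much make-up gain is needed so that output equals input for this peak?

The peak compresses to -32 + 16/4 = -28 dBFS.
To reach -16 dBFS requires -16 − (-28) = 12 dB of make-up.

12 dB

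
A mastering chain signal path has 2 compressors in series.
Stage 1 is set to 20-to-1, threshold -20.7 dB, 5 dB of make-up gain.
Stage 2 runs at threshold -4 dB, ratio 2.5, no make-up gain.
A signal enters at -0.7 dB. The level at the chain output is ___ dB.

Stage 1: 20 dB above -20.7 dB, reduced 20:1 to 1 dB above → -19.7 dB; +5 dB make-up → -14.7 dB.
Stage 2: -14.7 dB ≤ -4 dB, so stage 2 doesn't engage; output -14.7 dB.

-14.7 dB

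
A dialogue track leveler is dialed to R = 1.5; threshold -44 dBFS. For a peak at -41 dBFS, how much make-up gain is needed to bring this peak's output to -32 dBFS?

Overshoot 3 dB → 3/1.5 = 2 dB after compression, so the compressed level is -44 + 2 = -42 dBFS.
Make-up = target − compressed = -32 − (-42) = 10 dB.

10 dB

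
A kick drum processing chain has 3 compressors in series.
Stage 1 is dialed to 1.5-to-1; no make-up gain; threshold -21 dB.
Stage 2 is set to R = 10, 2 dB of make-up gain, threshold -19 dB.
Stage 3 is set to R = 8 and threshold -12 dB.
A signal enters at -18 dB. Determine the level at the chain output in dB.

-17 dB

Stage 1: 3 dB above -21 dB, reduced 1.5:1 to 2 dB above → -19 dB.
Stage 2: -19 dB ≤ -19 dB, so stage 2 doesn't engage; make-up brings it to -17 dB.
Stage 3: below threshold (-17 ≤ -12); passes unchanged; output -17 dB.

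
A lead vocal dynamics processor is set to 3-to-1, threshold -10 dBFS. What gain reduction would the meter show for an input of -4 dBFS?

4 dB

The signal is 6 dB above threshold.
A 3:1 ratio leaves 2 dB of that excess.
Gain reduction = 6 − 2 = 4 dB.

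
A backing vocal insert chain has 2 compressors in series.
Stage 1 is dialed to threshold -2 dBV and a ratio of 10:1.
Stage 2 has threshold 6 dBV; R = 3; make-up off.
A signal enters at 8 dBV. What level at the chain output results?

-1 dBV

Stage 1: 8 dBV is 10 dB over -2 dBV; at 10:1 that becomes 1 dB over, giving -1 dBV.
Stage 2: -1 dBV is at or below the 6 dBV threshold — no compression; output -1 dBV.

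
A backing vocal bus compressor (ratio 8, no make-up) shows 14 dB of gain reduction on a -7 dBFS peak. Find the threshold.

Input is 16 dB above T (since output overshoot × R = input overshoot: (-21 − T)·8 = -7 − T gives T = -23 dBFS).
Check: -23 + (-7 − (-23))/8 = -23 + 2 = -21 dBFS. ✓

-23 dBFS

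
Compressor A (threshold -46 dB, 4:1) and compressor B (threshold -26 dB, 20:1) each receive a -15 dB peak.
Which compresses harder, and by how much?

A, by 12.8 dB

A: overshoot 31 dB → output overshoot 7.75 dB → GR 23.25 dB.
B: overshoot 11 dB → output overshoot 0.55 dB → GR 10.45 dB.
A applies 12.8 dB more gain reduction.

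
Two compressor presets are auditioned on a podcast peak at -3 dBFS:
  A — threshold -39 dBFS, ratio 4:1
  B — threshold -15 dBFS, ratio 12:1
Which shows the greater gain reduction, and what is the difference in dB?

A, by 16 dB

A: 36 dB over, compressed to 9 dB over, so 27 dB of GR.
B: 12 dB over, compressed to 1 dB over, so 11 dB of GR.
A applies 16 dB more gain reduction.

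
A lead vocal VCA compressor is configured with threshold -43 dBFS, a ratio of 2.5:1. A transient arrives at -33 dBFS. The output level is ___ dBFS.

The input is 10 dB above the -43 dBFS threshold.
The 10 dB excess becomes 4 dB after 2.5:1 reduction.
That puts the output at -39 dBFS.

-39 dBFS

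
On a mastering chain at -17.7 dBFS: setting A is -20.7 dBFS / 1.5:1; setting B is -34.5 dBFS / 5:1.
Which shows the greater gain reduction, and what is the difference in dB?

A: GR = 3 − 3/1.5 = 1 dB.
B: GR = 16.8 − 16.8/5 = 13.44 dB.
Difference: 12.44 dB in favour of B.

B, by 12.44 dB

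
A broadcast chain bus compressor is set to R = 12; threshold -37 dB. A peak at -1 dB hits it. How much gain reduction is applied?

33 dB

The signal is 36 dB above threshold.
After 12:1 compression the overshoot becomes 36/12 = 3 dB.
So the signal is attenuated by 36 − 3 = 33 dB.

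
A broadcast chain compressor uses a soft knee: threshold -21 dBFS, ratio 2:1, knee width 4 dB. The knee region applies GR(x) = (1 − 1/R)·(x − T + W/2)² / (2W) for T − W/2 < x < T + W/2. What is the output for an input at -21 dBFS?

-21.25 dBFS

x − T + W/2 = -21 − (-21) + 2 = 2.
GR = (1 − 1/2) × 2² / 8 = 0.5 × 4 / 8 = 0.25 dB.
Output = -21 − 0.25 = -21.25 dBFS.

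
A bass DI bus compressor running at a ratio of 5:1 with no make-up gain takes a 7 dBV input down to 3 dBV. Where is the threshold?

2 dBV

Input is 5 dB above T (since output overshoot × R = input overshoot: (3 − T)·5 = 7 − T gives T = 2 dBV).
Check: 2 + (7 − 2)/5 = 2 + 1 = 3 dBV. ✓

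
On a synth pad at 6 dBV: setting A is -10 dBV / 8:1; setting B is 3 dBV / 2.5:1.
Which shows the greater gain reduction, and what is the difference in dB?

A, by 12.2 dB

A: GR = 16 − 16/8 = 14 dB.
B: GR = 3 − 3/2.5 = 1.8 dB.
Difference: 12.2 dB in favour of A.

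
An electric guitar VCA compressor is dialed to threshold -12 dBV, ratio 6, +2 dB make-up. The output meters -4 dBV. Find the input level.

24 dBV

Stripping the +2 dB make-up gives -6 dBV at the gain stage.
Post-compression overshoot = -6 − (-12) = 6 dB.
Undo the ratio: input overshoot = 6 × 6 = 36 dB, giving input = 24 dBV.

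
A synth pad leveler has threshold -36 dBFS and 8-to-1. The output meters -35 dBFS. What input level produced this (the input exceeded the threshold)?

That's 1 dB above the -36 dBFS threshold.
Input overshoot = R × output overshoot = 8 dB → input = -36 + 8 = -28 dBFS.

-28 dBFS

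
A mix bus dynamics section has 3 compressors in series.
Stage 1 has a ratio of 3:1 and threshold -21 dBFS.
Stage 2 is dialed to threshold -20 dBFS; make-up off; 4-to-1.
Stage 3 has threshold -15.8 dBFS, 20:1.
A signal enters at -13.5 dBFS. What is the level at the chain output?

Stage 1: 7.5 dB above -21 dBFS, reduced 3:1 to 2.5 dB above → -18.5 dBFS.
Stage 2: -18.5 dBFS is 1.5 dB over -20 dBFS; at 4:1 that becomes 0.375 dB over, giving -19.625 dBFS.
Stage 3: -19.625 dBFS is at or below the -15.8 dBFS threshold — no compression; output -19.625 dBFS.

-19.625 dBFS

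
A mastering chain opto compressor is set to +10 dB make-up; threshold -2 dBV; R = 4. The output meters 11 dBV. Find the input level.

Before make-up, the level was 11 − 10 = 1 dBV.
The compressed level sits 1 − (-2) = 3 dB over threshold.
Input overshoot = R × output overshoot = 12 dB → input = -2 + 12 = 10 dBV.

10 dBV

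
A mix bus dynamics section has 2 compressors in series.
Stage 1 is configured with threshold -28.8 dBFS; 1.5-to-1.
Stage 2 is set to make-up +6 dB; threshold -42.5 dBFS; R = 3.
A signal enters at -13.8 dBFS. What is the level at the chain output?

-28.6 dBFS

Stage 1: overshoot 15 dB → 15/1.5 = 10 dB → -18.8 dBFS.
Stage 2: overshoot 23.7 dB → 23.7/3 = 7.9 dB → -34.6 dBFS; +6 dB make-up → -28.6 dBFS.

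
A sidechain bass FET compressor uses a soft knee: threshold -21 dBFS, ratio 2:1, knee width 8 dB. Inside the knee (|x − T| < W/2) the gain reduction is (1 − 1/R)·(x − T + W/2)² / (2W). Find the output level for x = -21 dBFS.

x − T + W/2 = -21 − (-21) + 4 = 4.
GR = (1 − 1/2) × 4² / 16 = 0.5 × 16 / 16 = 0.5 dB.
Output = -21 − 0.5 = -21.5 dBFS.

-21.5 dBFS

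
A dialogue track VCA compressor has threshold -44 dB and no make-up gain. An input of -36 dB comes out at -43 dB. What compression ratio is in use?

8:1

Input overshoot = -36 − (-44) = 8 dB; output overshoot = -43 − (-44) = 1 dB.
Ratio = 8 / 1 = 8.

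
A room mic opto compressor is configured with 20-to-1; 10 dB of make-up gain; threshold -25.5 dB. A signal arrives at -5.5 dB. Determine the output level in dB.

-14.5 dB

-5.5 dB sits 20 dB over threshold.
20:1 compression reduces that to 20/20 = 1 dB over.
That puts the output at -24.5 dB; make-up adds 10 dB, giving -14.5 dB.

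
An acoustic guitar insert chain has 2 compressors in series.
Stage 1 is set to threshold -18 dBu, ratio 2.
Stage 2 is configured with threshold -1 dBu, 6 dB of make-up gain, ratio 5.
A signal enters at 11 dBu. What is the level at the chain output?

2.5 dBu

Stage 1: overshoot 29 dB → 29/2 = 14.5 dB → -3.5 dBu.
Stage 2: below threshold (-3.5 ≤ -1); passes unchanged; make-up brings it to 2.5 dBu.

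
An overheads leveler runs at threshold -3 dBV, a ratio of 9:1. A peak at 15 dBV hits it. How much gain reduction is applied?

16 dB

15 dBV exceeds the threshold by 18 dB.
At 9:1, output sits 18/9 = 2 dB above threshold.
So the signal is attenuated by 18 − 2 = 16 dB.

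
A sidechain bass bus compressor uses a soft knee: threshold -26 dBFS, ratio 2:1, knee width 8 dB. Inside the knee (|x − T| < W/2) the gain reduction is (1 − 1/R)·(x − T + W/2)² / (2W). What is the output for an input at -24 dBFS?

-25.125 dBFS

x − T + W/2 = -24 − (-26) + 4 = 6.
GR = (1 − 1/2) × 6² / 16 = 0.5 × 36 / 16 = 1.125 dB.
Output = -24 − 1.125 = -25.125 dBFS.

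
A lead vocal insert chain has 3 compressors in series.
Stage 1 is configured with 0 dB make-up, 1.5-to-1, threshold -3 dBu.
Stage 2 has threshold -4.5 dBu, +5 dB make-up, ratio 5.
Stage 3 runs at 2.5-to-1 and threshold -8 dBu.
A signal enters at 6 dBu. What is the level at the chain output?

Stage 1: overshoot 9 dB → 9/1.5 = 6 dB → 3 dBu.
Stage 2: overshoot 7.5 dB → 7.5/5 = 1.5 dB → -3 dBu; +5 dB make-up → 2 dBu.
Stage 3: overshoot 10 dB → 10/2.5 = 4 dB → -4 dBu.

-4 dBu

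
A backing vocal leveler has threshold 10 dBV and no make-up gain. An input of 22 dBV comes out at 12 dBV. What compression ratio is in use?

Input overshoot = 22 − 10 = 12 dB; output overshoot = 12 − 10 = 2 dB.
Ratio = 12 / 2 = 6.

6:1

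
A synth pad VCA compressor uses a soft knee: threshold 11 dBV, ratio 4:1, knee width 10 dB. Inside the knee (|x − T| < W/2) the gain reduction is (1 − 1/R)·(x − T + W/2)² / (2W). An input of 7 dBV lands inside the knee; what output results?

6.9625 dBV

x − T + W/2 = 7 − 11 + 5 = 1.
GR = (1 − 1/4) × 1² / 20 = 0.75 × 1 / 20 = 0.0375 dB.
Output = 7 − 0.0375 = 6.9625 dBV.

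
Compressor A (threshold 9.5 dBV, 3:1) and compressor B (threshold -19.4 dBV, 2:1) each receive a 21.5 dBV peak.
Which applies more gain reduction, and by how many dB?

A: 12 dB over, compressed to 4 dB over, so 8 dB of GR.
B: 40.9 dB over, compressed to 20.45 dB over, so 20.45 dB of GR.
B applies 12.45 dB more gain reduction.

B, by 12.45 dB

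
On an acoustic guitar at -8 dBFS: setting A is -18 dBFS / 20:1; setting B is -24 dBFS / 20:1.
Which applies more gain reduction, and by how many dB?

B, by 5.7 dB

A: overshoot 10 dB → output overshoot 0.5 dB → GR 9.5 dB.
B: overshoot 16 dB → output overshoot 0.8 dB → GR 15.2 dB.
B reduces 5.7 dB more.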